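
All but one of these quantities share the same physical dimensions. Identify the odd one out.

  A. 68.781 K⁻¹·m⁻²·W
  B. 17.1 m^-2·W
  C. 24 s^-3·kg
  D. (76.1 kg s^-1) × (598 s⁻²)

A.

Reduce each to base SI dimensions:
  A. W·m⁻²·K⁻¹ = J·s⁻¹·m⁻²·K⁻¹ = kg·s⁻³·K⁻¹
  B. W·m⁻² = J·s⁻¹·m⁻² = kg·s⁻³
  C. kg·s⁻³
  D. [kg·s⁻¹] · [s⁻²] = kg·s⁻³
All reduce to kg·s⁻³ except A., which is kg·s⁻³·K⁻¹.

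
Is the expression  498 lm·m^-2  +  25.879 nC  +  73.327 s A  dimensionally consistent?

Dimensions:
  498 lm·m^-2:  lm·m⁻² = cd·m⁻² = m⁻²·cd
  25.879 nC:  C = s·A
  73.327 s A:  s·A
The terms do not share a single dimension (m⁻²·cd vs s·A).

No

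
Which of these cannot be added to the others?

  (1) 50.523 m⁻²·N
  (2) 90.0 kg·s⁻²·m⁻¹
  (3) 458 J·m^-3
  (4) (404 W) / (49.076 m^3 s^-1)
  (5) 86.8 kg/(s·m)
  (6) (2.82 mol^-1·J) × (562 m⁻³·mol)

Dimensions:
  (1) N·m⁻² = kg·m·s⁻²·m⁻² = kg·m⁻¹·s⁻²
  (2) kg·m⁻¹·s⁻²
  (3) J·m⁻³ = N·m·m⁻³ = kg·m⁻¹·s⁻²
  (4) [kg·m²·s⁻³] / [m³·s⁻¹] = kg·m⁻¹·s⁻²
  (5) kg·m⁻¹·s⁻¹
  (6) [kg·m²·s⁻²·mol⁻¹] · [m⁻³·mol] = kg·m⁻¹·s⁻²
All reduce to kg·m⁻¹·s⁻² except (5), which is kg·m⁻¹·s⁻¹.

(5)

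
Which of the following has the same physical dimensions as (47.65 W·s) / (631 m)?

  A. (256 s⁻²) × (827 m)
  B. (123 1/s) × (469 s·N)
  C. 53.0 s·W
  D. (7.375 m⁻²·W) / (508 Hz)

B.

Reference: [kg·m²·s⁻²] / [m] = kg·m·s⁻².
Each option:
  A. [s⁻²] · [m] = m·s⁻²
  B. [s⁻¹] · [kg·m·s⁻¹] = kg·m·s⁻²  ← same
  C. W·s = J·s⁻¹·s = kg·m²·s⁻²
  D. [kg·s⁻³] / [s⁻¹] = kg·s⁻²
Only B. matches kg·m·s⁻².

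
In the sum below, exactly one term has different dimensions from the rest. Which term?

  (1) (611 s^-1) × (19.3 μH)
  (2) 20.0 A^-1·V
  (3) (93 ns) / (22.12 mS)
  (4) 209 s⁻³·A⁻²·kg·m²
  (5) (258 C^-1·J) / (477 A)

Dimensions:
  (1) [s⁻¹] · [kg·m²·s⁻²·A⁻²] = kg·m²·s⁻³·A⁻²
  (2) V·A⁻¹ = J·C⁻¹·A⁻¹ = kg·m²·s⁻³·A⁻²
  (3) [s] / [kg⁻¹·m⁻²·s³·A²] = kg·m²·s⁻²·A⁻²
  (4) kg·m²·s⁻³·A⁻²
  (5) [kg·m²·s⁻³·A⁻¹] / [A] = kg·m²·s⁻³·A⁻²
All reduce to kg·m²·s⁻³·A⁻² except (3), which is kg·m²·s⁻²·A⁻².

(3)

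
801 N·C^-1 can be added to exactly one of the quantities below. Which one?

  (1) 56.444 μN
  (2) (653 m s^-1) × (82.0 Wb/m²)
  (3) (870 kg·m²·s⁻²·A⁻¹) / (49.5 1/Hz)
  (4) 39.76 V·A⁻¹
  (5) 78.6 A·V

(2)

Reference: N·C⁻¹ = kg·m·s⁻²·(s·A)⁻¹ = kg·m·s⁻³·A⁻¹.
Each option:
  (1) N = kg·m·s⁻²
  (2) [m·s⁻¹] · [kg·s⁻²·A⁻¹] = kg·m·s⁻³·A⁻¹  ← same
  (3) [kg·m²·s⁻²·A⁻¹] / [s] = kg·m²·s⁻³·A⁻¹
  (4) V·A⁻¹ = J·C⁻¹·A⁻¹ = kg·m²·s⁻³·A⁻²
  (5) V·A = J·C⁻¹·A = kg·m²·s⁻³
Only (2) matches kg·m·s⁻³·A⁻¹.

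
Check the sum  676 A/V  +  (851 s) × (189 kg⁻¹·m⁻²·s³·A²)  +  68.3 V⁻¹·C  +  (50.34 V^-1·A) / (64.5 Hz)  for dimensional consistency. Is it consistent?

Reduce each to base SI dimensions:
  676 A/V:  A·V⁻¹ = A·(J·C⁻¹)⁻¹ = kg⁻¹·m⁻²·s³·A²
  (851 s) × (189 kg⁻¹·m⁻²·s³·A²):  [s] · [kg⁻¹·m⁻²·s³·A²] = kg⁻¹·m⁻²·s⁴·A²
  68.3 V⁻¹·C:  C·V⁻¹ = s·A·(J·C⁻¹)⁻¹ = kg⁻¹·m⁻²·s⁴·A²
  (50.34 V^-1·A) / (64.5 Hz):  [kg⁻¹·m⁻²·s³·A²] / [s⁻¹] = kg⁻¹·m⁻²·s⁴·A²
The terms do not share a single dimension (kg⁻¹·m⁻²·s³·A² vs kg⁻¹·m⁻²·s⁴·A²).

No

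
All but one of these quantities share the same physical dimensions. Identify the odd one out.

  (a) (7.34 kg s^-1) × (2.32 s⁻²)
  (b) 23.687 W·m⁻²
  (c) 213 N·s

Work out the base dimensions of each:
  (a) [kg·s⁻¹] · [s⁻²] = kg·s⁻³
  (b) W·m⁻² = J·s⁻¹·m⁻² = kg·s⁻³
  (c) N·s = kg·m·s⁻²·s = kg·m·s⁻¹
All reduce to kg·s⁻³ except (c), which is kg·m·s⁻¹.

(c)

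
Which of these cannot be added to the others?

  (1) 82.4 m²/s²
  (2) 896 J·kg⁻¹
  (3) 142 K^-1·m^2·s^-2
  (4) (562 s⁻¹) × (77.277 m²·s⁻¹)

In SI base units:
  (1) m²·s⁻²
  (2) J·kg⁻¹ = N·m·kg⁻¹ = m²·s⁻²
  (3) m²·s⁻²·K⁻¹
  (4) [s⁻¹] · [m²·s⁻¹] = m²·s⁻²
All reduce to m²·s⁻² except (3), which is m²·s⁻²·K⁻¹.

(3)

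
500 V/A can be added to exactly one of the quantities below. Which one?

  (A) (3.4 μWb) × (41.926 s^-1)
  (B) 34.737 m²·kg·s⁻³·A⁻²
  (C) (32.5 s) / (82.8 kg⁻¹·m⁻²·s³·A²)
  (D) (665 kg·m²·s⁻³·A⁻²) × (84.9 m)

Reference: V·A⁻¹ = J·C⁻¹·A⁻¹ = kg·m²·s⁻³·A⁻².
Each option:
  (A) [kg·m²·s⁻²·A⁻¹] · [s⁻¹] = kg·m²·s⁻³·A⁻¹
  (B) kg·m²·s⁻³·A⁻²  ← same
  (C) [s] / [kg⁻¹·m⁻²·s³·A²] = kg·m²·s⁻²·A⁻²
  (D) [kg·m²·s⁻³·A⁻²] · [m] = kg·m³·s⁻³·A⁻²
Only (B) matches kg·m²·s⁻³·A⁻².

(B)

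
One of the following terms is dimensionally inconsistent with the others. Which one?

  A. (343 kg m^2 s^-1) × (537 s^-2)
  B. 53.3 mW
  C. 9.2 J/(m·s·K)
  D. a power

C.

Expand each in SI base units:
  A. [kg·m²·s⁻¹] · [s⁻²] = kg·m²·s⁻³
  B. W = J·s⁻¹ = kg·m²·s⁻³
  C. J·s⁻¹·m⁻¹·K⁻¹ = N·m·s⁻¹·m⁻¹·K⁻¹ = kg·m·s⁻³·K⁻¹
  D. [power] = kg·m²·s⁻³
All reduce to kg·m²·s⁻³ except C., which is kg·m·s⁻³·K⁻¹.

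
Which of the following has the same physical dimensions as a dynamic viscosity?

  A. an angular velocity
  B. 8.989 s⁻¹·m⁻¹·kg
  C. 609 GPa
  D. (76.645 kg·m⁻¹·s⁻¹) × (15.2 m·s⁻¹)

B.

Reference: [dynamic viscosity] = kg·m⁻¹·s⁻¹.
Each option:
  A. [angular velocity] = s⁻¹
  B. kg·m⁻¹·s⁻¹  ← same
  C. Pa = N·m⁻² = kg·m⁻¹·s⁻²
  D. [kg·m⁻¹·s⁻¹] · [m·s⁻¹] = kg·s⁻²
Only B. matches kg·m⁻¹·s⁻¹.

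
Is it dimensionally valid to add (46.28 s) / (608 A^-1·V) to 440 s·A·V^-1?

Yes

Dimensions:
  (46.28 s) / (608 A^-1·V):  [s] / [kg·m²·s⁻³·A⁻²] = kg⁻¹·m⁻²·s⁴·A²
  440 s·A·V^-1:  A·s·V⁻¹ = A·s·(J·C⁻¹)⁻¹ = kg⁻¹·m⁻²·s⁴·A²
Both are kg⁻¹·m⁻²·s⁴·A², so they have the same dimensions and can be added.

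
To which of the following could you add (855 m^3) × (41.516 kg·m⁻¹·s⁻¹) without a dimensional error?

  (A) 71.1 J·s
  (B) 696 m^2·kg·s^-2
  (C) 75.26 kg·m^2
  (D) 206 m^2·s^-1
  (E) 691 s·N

(A)

Reference: [m³] · [kg·m⁻¹·s⁻¹] = kg·m²·s⁻¹.
Each option:
  (A) J·s = N·m·s = kg·m²·s⁻¹  ← same
  (B) kg·m²·s⁻²
  (C) kg·m²
  (D) m²·s⁻¹
  (E) N·s = kg·m·s⁻²·s = kg·m·s⁻¹
Only (A) matches kg·m²·s⁻¹.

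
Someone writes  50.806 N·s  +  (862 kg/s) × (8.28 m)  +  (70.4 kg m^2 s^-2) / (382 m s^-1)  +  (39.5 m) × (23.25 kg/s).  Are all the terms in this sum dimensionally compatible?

Expand each in SI base units:
  50.806 N·s:  N·s = kg·m·s⁻²·s = kg·m·s⁻¹
  (862 kg/s) × (8.28 m):  [kg·s⁻¹] · [m] = kg·m·s⁻¹
  (70.4 kg m^2 s^-2) / (382 m s^-1):  [kg·m²·s⁻²] / [m·s⁻¹] = kg·m·s⁻¹
  (39.5 m) × (23.25 kg/s):  [m] · [kg·s⁻¹] = kg·m·s⁻¹
Every term reduces to kg·m·s⁻¹.

Yes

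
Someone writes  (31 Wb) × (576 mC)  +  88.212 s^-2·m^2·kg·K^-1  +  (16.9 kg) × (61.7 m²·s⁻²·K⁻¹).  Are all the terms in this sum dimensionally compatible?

Expand each in SI base units:
  (31 Wb) × (576 mC):  [kg·m²·s⁻²·A⁻¹] · [s·A] = kg·m²·s⁻¹
  88.212 s^-2·m^2·kg·K^-1:  kg·m²·s⁻²·K⁻¹
  (16.9 kg) × (61.7 m²·s⁻²·K⁻¹):  [kg] · [m²·s⁻²·K⁻¹] = kg·m²·s⁻²·K⁻¹
The terms do not share a single dimension (kg·m²·s⁻²·K⁻¹ vs kg·m²·s⁻¹).

No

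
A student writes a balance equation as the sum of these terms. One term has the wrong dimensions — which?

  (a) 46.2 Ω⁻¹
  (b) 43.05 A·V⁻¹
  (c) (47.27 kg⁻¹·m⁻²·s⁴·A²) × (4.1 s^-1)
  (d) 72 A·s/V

(d)

Work out the base dimensions of each:
  (a) Ω⁻¹ = (V·A⁻¹)⁻¹ = kg⁻¹·m⁻²·s³·A²
  (b) A·V⁻¹ = A·(J·C⁻¹)⁻¹ = kg⁻¹·m⁻²·s³·A²
  (c) [kg⁻¹·m⁻²·s⁴·A²] · [s⁻¹] = kg⁻¹·m⁻²·s³·A²
  (d) A·s·V⁻¹ = A·s·(J·C⁻¹)⁻¹ = kg⁻¹·m⁻²·s⁴·A²
All reduce to kg⁻¹·m⁻²·s³·A² except (d), which is kg⁻¹·m⁻²·s⁴·A².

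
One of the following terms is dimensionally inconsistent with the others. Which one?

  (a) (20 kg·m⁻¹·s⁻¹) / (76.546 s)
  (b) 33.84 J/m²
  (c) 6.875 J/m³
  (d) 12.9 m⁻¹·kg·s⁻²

(b)

Work out the base dimensions of each:
  (a) [kg·m⁻¹·s⁻¹] / [s] = kg·m⁻¹·s⁻²
  (b) J·m⁻² = N·m·m⁻² = kg·s⁻²
  (c) J·m⁻³ = N·m·m⁻³ = kg·m⁻¹·s⁻²
  (d) kg·m⁻¹·s⁻²
All reduce to kg·m⁻¹·s⁻² except (b), which is kg·s⁻².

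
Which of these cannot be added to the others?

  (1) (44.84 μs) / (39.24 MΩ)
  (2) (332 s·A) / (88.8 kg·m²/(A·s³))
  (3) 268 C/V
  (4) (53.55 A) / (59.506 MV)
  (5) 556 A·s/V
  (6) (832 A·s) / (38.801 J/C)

Work out the base dimensions of each:
  (1) [s] / [kg·m²·s⁻³·A⁻²] = kg⁻¹·m⁻²·s⁴·A²
  (2) [s·A] / [kg·m²·s⁻³·A⁻¹] = kg⁻¹·m⁻²·s⁴·A²
  (3) C·V⁻¹ = s·A·(J·C⁻¹)⁻¹ = kg⁻¹·m⁻²·s⁴·A²
  (4) [A] / [kg·m²·s⁻³·A⁻¹] = kg⁻¹·m⁻²·s³·A²
  (5) A·s·V⁻¹ = A·s·(J·C⁻¹)⁻¹ = kg⁻¹·m⁻²·s⁴·A²
  (6) [s·A] / [kg·m²·s⁻³·A⁻¹] = kg⁻¹·m⁻²·s⁴·A²
All reduce to kg⁻¹·m⁻²·s⁴·A² except (4), which is kg⁻¹·m⁻²·s³·A².

(4)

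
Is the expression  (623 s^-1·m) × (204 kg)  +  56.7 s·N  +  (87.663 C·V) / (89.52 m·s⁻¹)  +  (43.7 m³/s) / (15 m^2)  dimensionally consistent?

Dimensions:
  (623 s^-1·m) × (204 kg):  [m·s⁻¹] · [kg] = kg·m·s⁻¹
  56.7 s·N:  N·s = kg·m·s⁻²·s = kg·m·s⁻¹
  (87.663 C·V) / (89.52 m·s⁻¹):  [kg·m²·s⁻²] / [m·s⁻¹] = kg·m·s⁻¹
  (43.7 m³/s) / (15 m^2):  [m³·s⁻¹] / [m²] = m·s⁻¹
The terms do not share a single dimension (kg·m·s⁻¹ vs m·s⁻¹).

No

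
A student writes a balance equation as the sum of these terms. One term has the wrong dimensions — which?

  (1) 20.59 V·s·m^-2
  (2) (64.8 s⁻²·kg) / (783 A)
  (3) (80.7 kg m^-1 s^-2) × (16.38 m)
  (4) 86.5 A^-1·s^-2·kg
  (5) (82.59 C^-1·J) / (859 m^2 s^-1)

In SI base units:
  (1) V·s·m⁻² = J·C⁻¹·s·m⁻² = kg·s⁻²·A⁻¹
  (2) [kg·s⁻²] / [A] = kg·s⁻²·A⁻¹
  (3) [kg·m⁻¹·s⁻²] · [m] = kg·s⁻²
  (4) kg·s⁻²·A⁻¹
  (5) [kg·m²·s⁻³·A⁻¹] / [m²·s⁻¹] = kg·s⁻²·A⁻¹
All reduce to kg·s⁻²·A⁻¹ except (3), which is kg·s⁻².

(3)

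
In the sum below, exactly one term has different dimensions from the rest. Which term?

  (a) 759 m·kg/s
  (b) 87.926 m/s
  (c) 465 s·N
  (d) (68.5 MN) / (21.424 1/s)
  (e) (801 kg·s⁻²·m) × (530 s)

In SI base units:
  (a) kg·m·s⁻¹
  (b) m·s⁻¹
  (c) N·s = kg·m·s⁻²·s = kg·m·s⁻¹
  (d) [kg·m·s⁻²] / [s⁻¹] = kg·m·s⁻¹
  (e) [kg·m·s⁻²] · [s] = kg·m·s⁻¹
All reduce to kg·m·s⁻¹ except (b), which is m·s⁻¹.

(b)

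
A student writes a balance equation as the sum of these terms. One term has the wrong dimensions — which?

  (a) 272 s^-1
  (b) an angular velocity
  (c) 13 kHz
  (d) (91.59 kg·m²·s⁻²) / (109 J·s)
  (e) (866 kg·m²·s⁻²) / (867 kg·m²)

Dimensions:
  (a) s⁻¹
  (b) [angular velocity] = s⁻¹
  (c) Hz = s⁻¹
  (d) [kg·m²·s⁻²] / [kg·m²·s⁻¹] = s⁻¹
  (e) [kg·m²·s⁻²] / [kg·m²] = s⁻²
All reduce to s⁻¹ except (e), which is s⁻².

(e)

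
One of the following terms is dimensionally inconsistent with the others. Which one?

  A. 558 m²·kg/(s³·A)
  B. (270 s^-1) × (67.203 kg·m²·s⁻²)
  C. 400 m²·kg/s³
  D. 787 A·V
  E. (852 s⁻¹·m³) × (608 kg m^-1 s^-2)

Dimensions:
  A. kg·m²·s⁻³·A⁻¹
  B. [s⁻¹] · [kg·m²·s⁻²] = kg·m²·s⁻³
  C. kg·m²·s⁻³
  D. V·A = J·C⁻¹·A = kg·m²·s⁻³
  E. [m³·s⁻¹] · [kg·m⁻¹·s⁻²] = kg·m²·s⁻³
All reduce to kg·m²·s⁻³ except A., which is kg·m²·s⁻³·A⁻¹.

A.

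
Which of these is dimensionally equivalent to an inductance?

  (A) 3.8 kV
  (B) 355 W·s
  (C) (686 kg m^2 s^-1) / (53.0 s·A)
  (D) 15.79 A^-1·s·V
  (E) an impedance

Reference: [inductance] = kg·m²·s⁻²·A⁻².
Each option:
  (A) V = J·C⁻¹ = kg·m²·s⁻³·A⁻¹
  (B) W·s = J·s⁻¹·s = kg·m²·s⁻²
  (C) [kg·m²·s⁻¹] / [s·A] = kg·m²·s⁻²·A⁻¹
  (D) V·s·A⁻¹ = J·C⁻¹·s·A⁻¹ = kg·m²·s⁻²·A⁻²  ← same
  (E) [impedance] = kg·m²·s⁻³·A⁻²
Only (D) matches kg·m²·s⁻²·A⁻².

(D)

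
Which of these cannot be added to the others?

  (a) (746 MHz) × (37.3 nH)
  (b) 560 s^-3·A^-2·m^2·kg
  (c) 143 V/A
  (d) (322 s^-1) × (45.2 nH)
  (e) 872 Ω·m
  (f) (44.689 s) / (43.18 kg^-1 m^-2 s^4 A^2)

(e)

Dimensions:
  (a) [s⁻¹] · [kg·m²·s⁻²·A⁻²] = kg·m²·s⁻³·A⁻²
  (b) kg·m²·s⁻³·A⁻²
  (c) V·A⁻¹ = J·C⁻¹·A⁻¹ = kg·m²·s⁻³·A⁻²
  (d) [s⁻¹] · [kg·m²·s⁻²·A⁻²] = kg·m²·s⁻³·A⁻²
  (e) Ω·m = V·A⁻¹·m = kg·m³·s⁻³·A⁻²
  (f) [s] / [kg⁻¹·m⁻²·s⁴·A²] = kg·m²·s⁻³·A⁻²
All reduce to kg·m²·s⁻³·A⁻² except (e), which is kg·m³·s⁻³·A⁻².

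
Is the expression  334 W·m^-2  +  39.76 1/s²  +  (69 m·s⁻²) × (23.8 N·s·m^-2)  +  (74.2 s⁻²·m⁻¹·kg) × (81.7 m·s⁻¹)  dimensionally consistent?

Expand each in SI base units:
  334 W·m^-2:  W·m⁻² = J·s⁻¹·m⁻² = kg·s⁻³
  39.76 1/s²:  s⁻²
  (69 m·s⁻²) × (23.8 N·s·m^-2):  [m·s⁻²] · [kg·m⁻¹·s⁻¹] = kg·s⁻³
  (74.2 s⁻²·m⁻¹·kg) × (81.7 m·s⁻¹):  [kg·m⁻¹·s⁻²] · [m·s⁻¹] = kg·s⁻³
The terms do not share a single dimension (kg·s⁻³ vs s⁻²).

No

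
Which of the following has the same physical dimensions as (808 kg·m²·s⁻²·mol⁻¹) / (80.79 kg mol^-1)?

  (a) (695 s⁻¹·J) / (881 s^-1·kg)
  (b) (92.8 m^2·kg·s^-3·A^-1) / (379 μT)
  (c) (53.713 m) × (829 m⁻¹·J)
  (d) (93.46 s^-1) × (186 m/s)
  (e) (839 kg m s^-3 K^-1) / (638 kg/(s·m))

Reference: [kg·m²·s⁻²·mol⁻¹] / [kg·mol⁻¹] = m²·s⁻².
Each option:
  (a) [kg·m²·s⁻³] / [kg·s⁻¹] = m²·s⁻²  ← same
  (b) [kg·m²·s⁻³·A⁻¹] / [kg·s⁻²·A⁻¹] = m²·s⁻¹
  (c) [m] · [kg·m·s⁻²] = kg·m²·s⁻²
  (d) [s⁻¹] · [m·s⁻¹] = m·s⁻²
  (e) [kg·m·s⁻³·K⁻¹] / [kg·m⁻¹·s⁻¹] = m²·s⁻²·K⁻¹
Only (a) matches m²·s⁻².

(a)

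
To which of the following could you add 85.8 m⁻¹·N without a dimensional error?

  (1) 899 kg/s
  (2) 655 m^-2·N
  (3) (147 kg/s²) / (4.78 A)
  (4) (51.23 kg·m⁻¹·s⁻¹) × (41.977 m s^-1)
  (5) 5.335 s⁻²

(4)

Reference: N·m⁻¹ = kg·m·s⁻²·m⁻¹ = kg·s⁻².
Each option:
  (1) kg·s⁻¹
  (2) N·m⁻² = kg·m·s⁻²·m⁻² = kg·m⁻¹·s⁻²
  (3) [kg·s⁻²] / [A] = kg·s⁻²·A⁻¹
  (4) [kg·m⁻¹·s⁻¹] · [m·s⁻¹] = kg·s⁻²  ← same
  (5) s⁻²
Only (4) matches kg·s⁻².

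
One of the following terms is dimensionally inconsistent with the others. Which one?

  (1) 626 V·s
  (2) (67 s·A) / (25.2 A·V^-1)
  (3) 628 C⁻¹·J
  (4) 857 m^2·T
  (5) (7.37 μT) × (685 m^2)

Reduce each to base SI dimensions:
  (1) V·s = J·C⁻¹·s = kg·m²·s⁻²·A⁻¹
  (2) [s·A] / [kg⁻¹·m⁻²·s³·A²] = kg·m²·s⁻²·A⁻¹
  (3) J·C⁻¹ = N·m·(s·A)⁻¹ = kg·m²·s⁻³·A⁻¹
  (4) T·m² = Wb·m⁻²·m² = kg·m²·s⁻²·A⁻¹
  (5) [kg·s⁻²·A⁻¹] · [m²] = kg·m²·s⁻²·A⁻¹
All reduce to kg·m²·s⁻²·A⁻¹ except (3), which is kg·m²·s⁻³·A⁻¹.

(3)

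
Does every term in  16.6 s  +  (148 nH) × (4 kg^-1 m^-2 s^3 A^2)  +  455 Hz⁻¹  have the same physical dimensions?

Work out the base dimensions of each:
  16.6 s:  s
  (148 nH) × (4 kg^-1 m^-2 s^3 A^2):  [kg·m²·s⁻²·A⁻²] · [kg⁻¹·m⁻²·s³·A²] = s
  455 Hz⁻¹:  Hz⁻¹ = (s⁻¹)⁻¹ = s
Every term reduces to s.

Yes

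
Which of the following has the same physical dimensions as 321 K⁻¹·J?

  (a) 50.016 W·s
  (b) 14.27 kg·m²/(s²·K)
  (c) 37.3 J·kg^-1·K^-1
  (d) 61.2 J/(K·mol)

Reference: J·K⁻¹ = N·m·K⁻¹ = kg·m²·s⁻²·K⁻¹.
Each option:
  (a) W·s = J·s⁻¹·s = kg·m²·s⁻²
  (b) kg·m²·s⁻²·K⁻¹  ← same
  (c) J·kg⁻¹·K⁻¹ = N·m·kg⁻¹·K⁻¹ = m²·s⁻²·K⁻¹
  (d) J·mol⁻¹·K⁻¹ = N·m·mol⁻¹·K⁻¹ = kg·m²·s⁻²·K⁻¹·mol⁻¹
Only (b) matches kg·m²·s⁻²·K⁻¹.

(b)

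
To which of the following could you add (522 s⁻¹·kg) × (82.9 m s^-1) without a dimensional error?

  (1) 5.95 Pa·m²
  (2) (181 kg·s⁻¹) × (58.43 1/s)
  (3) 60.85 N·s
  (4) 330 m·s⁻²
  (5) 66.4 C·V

Reference: [kg·s⁻¹] · [m·s⁻¹] = kg·m·s⁻².
Each option:
  (1) Pa·m² = N·m⁻²·m² = kg·m·s⁻²  ← same
  (2) [kg·s⁻¹] · [s⁻¹] = kg·s⁻²
  (3) N·s = kg·m·s⁻²·s = kg·m·s⁻¹
  (4) m·s⁻²
  (5) C·V = s·A·J·C⁻¹ = kg·m²·s⁻²
Only (1) matches kg·m·s⁻².

(1)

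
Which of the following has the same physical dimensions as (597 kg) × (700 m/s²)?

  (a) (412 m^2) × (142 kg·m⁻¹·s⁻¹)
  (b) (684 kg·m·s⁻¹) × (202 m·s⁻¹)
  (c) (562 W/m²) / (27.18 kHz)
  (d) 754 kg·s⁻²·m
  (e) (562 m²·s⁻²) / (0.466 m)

Reference: [kg] · [m·s⁻²] = kg·m·s⁻².
Each option:
  (a) [m²] · [kg·m⁻¹·s⁻¹] = kg·m·s⁻¹
  (b) [kg·m·s⁻¹] · [m·s⁻¹] = kg·m²·s⁻²
  (c) [kg·s⁻³] / [s⁻¹] = kg·s⁻²
  (d) kg·m·s⁻²  ← same
  (e) [m²·s⁻²] / [m] = m·s⁻²
Only (d) matches kg·m·s⁻².

(d)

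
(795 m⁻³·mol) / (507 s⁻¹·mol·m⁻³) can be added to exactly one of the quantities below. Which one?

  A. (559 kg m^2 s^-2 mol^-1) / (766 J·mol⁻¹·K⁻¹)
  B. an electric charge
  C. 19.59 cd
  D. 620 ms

D.

Reference: [m⁻³·mol] / [m⁻³·s⁻¹·mol] = s.
Each option:
  A. [kg·m²·s⁻²·mol⁻¹] / [kg·m²·s⁻²·K⁻¹·mol⁻¹] = K
  B. [electric charge] = s·A
  C. cd
  D. s  ← same
Only D. matches s.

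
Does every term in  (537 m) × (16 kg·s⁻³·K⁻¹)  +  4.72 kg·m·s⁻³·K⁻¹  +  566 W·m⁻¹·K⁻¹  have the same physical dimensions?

Yes

In SI base units:
  (537 m) × (16 kg·s⁻³·K⁻¹):  [m] · [kg·s⁻³·K⁻¹] = kg·m·s⁻³·K⁻¹
  4.72 kg·m·s⁻³·K⁻¹:  kg·m·s⁻³·K⁻¹
  566 W·m⁻¹·K⁻¹:  W·m⁻¹·K⁻¹ = J·s⁻¹·m⁻¹·K⁻¹ = kg·m·s⁻³·K⁻¹
Every term reduces to kg·m·s⁻³·K⁻¹.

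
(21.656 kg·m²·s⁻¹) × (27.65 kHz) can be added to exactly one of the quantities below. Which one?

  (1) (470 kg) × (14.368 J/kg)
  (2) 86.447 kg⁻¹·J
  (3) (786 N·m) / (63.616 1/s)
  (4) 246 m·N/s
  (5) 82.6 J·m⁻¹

Reference: [kg·m²·s⁻¹] · [s⁻¹] = kg·m²·s⁻².
Each option:
  (1) [kg] · [m²·s⁻²] = kg·m²·s⁻²  ← same
  (2) J·kg⁻¹ = N·m·kg⁻¹ = m²·s⁻²
  (3) [kg·m²·s⁻²] / [s⁻¹] = kg·m²·s⁻¹
  (4) N·m·s⁻¹ = kg·m·s⁻²·m·s⁻¹ = kg·m²·s⁻³
  (5) J·m⁻¹ = N·m·m⁻¹ = kg·m·s⁻²
Only (1) matches kg·m²·s⁻².

(1)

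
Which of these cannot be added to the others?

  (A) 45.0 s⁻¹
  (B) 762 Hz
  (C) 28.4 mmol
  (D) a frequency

(C)

In SI base units:
  (A) s⁻¹
  (B) Hz = s⁻¹
  (C) mol
  (D) [frequency] = s⁻¹
All reduce to s⁻¹ except (C), which is mol.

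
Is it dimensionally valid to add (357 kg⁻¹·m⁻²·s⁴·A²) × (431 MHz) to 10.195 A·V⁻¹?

Yes

In SI base units:
  (357 kg⁻¹·m⁻²·s⁴·A²) × (431 MHz):  [kg⁻¹·m⁻²·s⁴·A²] · [s⁻¹] = kg⁻¹·m⁻²·s³·A²
  10.195 A·V⁻¹:  A·V⁻¹ = A·(J·C⁻¹)⁻¹ = kg⁻¹·m⁻²·s³·A²
Both are kg⁻¹·m⁻²·s³·A², so they have the same dimensions and can be added.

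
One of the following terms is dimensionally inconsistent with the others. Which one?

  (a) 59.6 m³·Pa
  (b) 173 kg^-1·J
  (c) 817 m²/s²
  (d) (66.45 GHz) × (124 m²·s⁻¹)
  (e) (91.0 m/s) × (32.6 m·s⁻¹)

Work out the base dimensions of each:
  (a) Pa·m³ = N·m⁻²·m³ = kg·m²·s⁻²
  (b) J·kg⁻¹ = N·m·kg⁻¹ = m²·s⁻²
  (c) m²·s⁻²
  (d) [s⁻¹] · [m²·s⁻¹] = m²·s⁻²
  (e) [m·s⁻¹] · [m·s⁻¹] = m²·s⁻²
All reduce to m²·s⁻² except (a), which is kg·m²·s⁻².

(a)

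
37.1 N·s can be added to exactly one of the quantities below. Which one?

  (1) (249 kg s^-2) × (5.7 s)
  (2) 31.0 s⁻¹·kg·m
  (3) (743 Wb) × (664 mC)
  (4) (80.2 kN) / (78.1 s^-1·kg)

(2)

Reference: N·s = kg·m·s⁻²·s = kg·m·s⁻¹.
Each option:
  (1) [kg·s⁻²] · [s] = kg·s⁻¹
  (2) kg·m·s⁻¹  ← same
  (3) [kg·m²·s⁻²·A⁻¹] · [s·A] = kg·m²·s⁻¹
  (4) [kg·m·s⁻²] / [kg·s⁻¹] = m·s⁻¹
Only (2) matches kg·m·s⁻¹.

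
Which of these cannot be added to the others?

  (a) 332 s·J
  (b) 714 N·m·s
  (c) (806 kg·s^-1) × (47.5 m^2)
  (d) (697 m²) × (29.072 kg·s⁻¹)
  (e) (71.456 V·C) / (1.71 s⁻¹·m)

(e)

In SI base units:
  (a) J·s = N·m·s = kg·m²·s⁻¹
  (b) N·m·s = kg·m·s⁻²·m·s = kg·m²·s⁻¹
  (c) [kg·s⁻¹] · [m²] = kg·m²·s⁻¹
  (d) [m²] · [kg·s⁻¹] = kg·m²·s⁻¹
  (e) [kg·m²·s⁻²] / [m·s⁻¹] = kg·m·s⁻¹
All reduce to kg·m²·s⁻¹ except (e), which is kg·m·s⁻¹.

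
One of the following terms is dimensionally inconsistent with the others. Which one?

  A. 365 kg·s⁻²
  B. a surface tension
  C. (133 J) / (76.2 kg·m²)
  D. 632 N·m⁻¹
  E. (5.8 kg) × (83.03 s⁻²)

C.

Dimensions:
  A. kg·s⁻²
  B. [surface tension] = kg·s⁻²
  C. [kg·m²·s⁻²] / [kg·m²] = s⁻²
  D. N·m⁻¹ = kg·m·s⁻²·m⁻¹ = kg·s⁻²
  E. [kg] · [s⁻²] = kg·s⁻²
All reduce to kg·s⁻² except C., which is s⁻².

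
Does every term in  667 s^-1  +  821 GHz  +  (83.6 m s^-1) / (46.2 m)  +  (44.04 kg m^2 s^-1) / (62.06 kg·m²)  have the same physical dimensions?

Expand each in SI base units:
  667 s^-1:  s⁻¹
  821 GHz:  Hz = s⁻¹
  (83.6 m s^-1) / (46.2 m):  [m·s⁻¹] / [m] = s⁻¹
  (44.04 kg m^2 s^-1) / (62.06 kg·m²):  [kg·m²·s⁻¹] / [kg·m²] = s⁻¹
Every term reduces to s⁻¹.

Yes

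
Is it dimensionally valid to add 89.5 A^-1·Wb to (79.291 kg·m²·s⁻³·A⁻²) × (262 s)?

Expand each in SI base units:
  89.5 A^-1·Wb:  Wb·A⁻¹ = V·s·A⁻¹ = kg·m²·s⁻²·A⁻²
  (79.291 kg·m²·s⁻³·A⁻²) × (262 s):  [kg·m²·s⁻³·A⁻²] · [s] = kg·m²·s⁻²·A⁻²
Both are kg·m²·s⁻²·A⁻², so they have the same dimensions and can be added.

Yes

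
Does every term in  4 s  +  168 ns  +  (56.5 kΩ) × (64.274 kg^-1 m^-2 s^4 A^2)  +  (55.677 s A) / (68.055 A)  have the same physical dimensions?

Yes

In SI base units:
  4 s:  s
  168 ns:  s
  (56.5 kΩ) × (64.274 kg^-1 m^-2 s^4 A^2):  [kg·m²·s⁻³·A⁻²] · [kg⁻¹·m⁻²·s⁴·A²] = s
  (55.677 s A) / (68.055 A):  [s·A] / [A] = s
Every term reduces to s.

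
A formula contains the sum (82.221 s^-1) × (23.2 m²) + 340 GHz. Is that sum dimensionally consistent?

No

Dimensions:
  (82.221 s^-1) × (23.2 m²):  [s⁻¹] · [m²] = m²·s⁻¹
  340 GHz:  Hz = s⁻¹
m²·s⁻¹ ≠ s⁻¹, so they cannot be added.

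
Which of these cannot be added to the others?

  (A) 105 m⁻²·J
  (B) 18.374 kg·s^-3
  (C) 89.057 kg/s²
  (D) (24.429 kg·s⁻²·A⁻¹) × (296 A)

Expand each in SI base units:
  (A) J·m⁻² = N·m·m⁻² = kg·s⁻²
  (B) kg·s⁻³
  (C) kg·s⁻²
  (D) [kg·s⁻²·A⁻¹] · [A] = kg·s⁻²
All reduce to kg·s⁻² except (B), which is kg·s⁻³.

(B)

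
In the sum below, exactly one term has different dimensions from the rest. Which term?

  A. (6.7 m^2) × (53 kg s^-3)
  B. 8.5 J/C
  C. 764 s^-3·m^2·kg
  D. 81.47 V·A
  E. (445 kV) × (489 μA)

B.

Dimensions:
  A. [m²] · [kg·s⁻³] = kg·m²·s⁻³
  B. J·C⁻¹ = N·m·(s·A)⁻¹ = kg·m²·s⁻³·A⁻¹
  C. kg·m²·s⁻³
  D. V·A = J·C⁻¹·A = kg·m²·s⁻³
  E. [kg·m²·s⁻³·A⁻¹] · [A] = kg·m²·s⁻³
All reduce to kg·m²·s⁻³ except B., which is kg·m²·s⁻³·A⁻¹.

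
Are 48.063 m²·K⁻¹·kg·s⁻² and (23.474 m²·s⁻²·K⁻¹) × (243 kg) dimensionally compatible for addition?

Yes

In SI base units:
  48.063 m²·K⁻¹·kg·s⁻²:  kg·m²·s⁻²·K⁻¹
  (23.474 m²·s⁻²·K⁻¹) × (243 kg):  [m²·s⁻²·K⁻¹] · [kg] = kg·m²·s⁻²·K⁻¹
Both are kg·m²·s⁻²·K⁻¹, so they have the same dimensions and can be added.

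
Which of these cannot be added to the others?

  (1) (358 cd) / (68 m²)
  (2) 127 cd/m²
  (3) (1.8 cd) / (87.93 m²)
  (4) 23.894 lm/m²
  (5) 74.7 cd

(5)

Dimensions:
  (1) [cd] / [m²] = m⁻²·cd
  (2) cd·m⁻² = m⁻²·cd
  (3) [cd] / [m²] = m⁻²·cd
  (4) lm·m⁻² = cd·m⁻² = m⁻²·cd
  (5) cd
All reduce to m⁻²·cd except (5), which is cd.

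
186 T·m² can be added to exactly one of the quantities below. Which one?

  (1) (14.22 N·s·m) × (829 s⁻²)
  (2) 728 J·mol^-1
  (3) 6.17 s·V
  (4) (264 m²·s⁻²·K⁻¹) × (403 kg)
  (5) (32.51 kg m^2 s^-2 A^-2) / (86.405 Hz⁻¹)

(3)

Reference: T·m² = Wb·m⁻²·m² = kg·m²·s⁻²·A⁻¹.
Each option:
  (1) [kg·m²·s⁻¹] · [s⁻²] = kg·m²·s⁻³
  (2) J·mol⁻¹ = N·m·mol⁻¹ = kg·m²·s⁻²·mol⁻¹
  (3) V·s = J·C⁻¹·s = kg·m²·s⁻²·A⁻¹  ← same
  (4) [m²·s⁻²·K⁻¹] · [kg] = kg·m²·s⁻²·K⁻¹
  (5) [kg·m²·s⁻²·A⁻²] / [s] = kg·m²·s⁻³·A⁻²
Only (3) matches kg·m²·s⁻²·A⁻¹.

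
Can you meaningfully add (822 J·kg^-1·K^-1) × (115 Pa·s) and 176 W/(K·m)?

Yes

Reduce each to base SI dimensions:
  (822 J·kg^-1·K^-1) × (115 Pa·s):  [m²·s⁻²·K⁻¹] · [kg·m⁻¹·s⁻¹] = kg·m·s⁻³·K⁻¹
  176 W/(K·m):  W·m⁻¹·K⁻¹ = J·s⁻¹·m⁻¹·K⁻¹ = kg·m·s⁻³·K⁻¹
Both are kg·m·s⁻³·K⁻¹, so they have the same dimensions and can be added.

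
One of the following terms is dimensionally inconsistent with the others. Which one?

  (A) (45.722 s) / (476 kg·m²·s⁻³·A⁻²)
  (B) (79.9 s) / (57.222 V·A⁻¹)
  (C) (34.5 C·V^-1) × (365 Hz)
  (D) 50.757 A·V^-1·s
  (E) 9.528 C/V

(C)

Expand each in SI base units:
  (A) [s] / [kg·m²·s⁻³·A⁻²] = kg⁻¹·m⁻²·s⁴·A²
  (B) [s] / [kg·m²·s⁻³·A⁻²] = kg⁻¹·m⁻²·s⁴·A²
  (C) [kg⁻¹·m⁻²·s⁴·A²] · [s⁻¹] = kg⁻¹·m⁻²·s³·A²
  (D) A·s·V⁻¹ = A·s·(J·C⁻¹)⁻¹ = kg⁻¹·m⁻²·s⁴·A²
  (E) C·V⁻¹ = s·A·(J·C⁻¹)⁻¹ = kg⁻¹·m⁻²·s⁴·A²
All reduce to kg⁻¹·m⁻²·s⁴·A² except (C), which is kg⁻¹·m⁻²·s³·A².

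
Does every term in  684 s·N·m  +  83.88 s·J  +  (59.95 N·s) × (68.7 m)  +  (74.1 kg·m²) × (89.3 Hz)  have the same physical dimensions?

Yes

Dimensions:
  684 s·N·m:  N·m·s = kg·m·s⁻²·m·s = kg·m²·s⁻¹
  83.88 s·J:  J·s = N·m·s = kg·m²·s⁻¹
  (59.95 N·s) × (68.7 m):  [kg·m·s⁻¹] · [m] = kg·m²·s⁻¹
  (74.1 kg·m²) × (89.3 Hz):  [kg·m²] · [s⁻¹] = kg·m²·s⁻¹
Every term reduces to kg·m²·s⁻¹.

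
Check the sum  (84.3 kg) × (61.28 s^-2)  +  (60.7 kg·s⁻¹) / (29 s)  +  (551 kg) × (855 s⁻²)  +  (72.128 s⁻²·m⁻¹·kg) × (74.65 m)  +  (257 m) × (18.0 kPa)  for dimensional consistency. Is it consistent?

Yes

Work out the base dimensions of each:
  (84.3 kg) × (61.28 s^-2):  [kg] · [s⁻²] = kg·s⁻²
  (60.7 kg·s⁻¹) / (29 s):  [kg·s⁻¹] / [s] = kg·s⁻²
  (551 kg) × (855 s⁻²):  [kg] · [s⁻²] = kg·s⁻²
  (72.128 s⁻²·m⁻¹·kg) × (74.65 m):  [kg·m⁻¹·s⁻²] · [m] = kg·s⁻²
  (257 m) × (18.0 kPa):  [m] · [kg·m⁻¹·s⁻²] = kg·s⁻²
Every term reduces to kg·s⁻².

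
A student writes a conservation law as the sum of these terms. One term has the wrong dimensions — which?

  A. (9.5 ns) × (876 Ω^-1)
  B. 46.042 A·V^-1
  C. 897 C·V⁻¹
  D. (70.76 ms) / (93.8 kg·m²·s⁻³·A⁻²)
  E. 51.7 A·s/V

In SI base units:
  A. [s] · [kg⁻¹·m⁻²·s³·A²] = kg⁻¹·m⁻²·s⁴·A²
  B. A·V⁻¹ = A·(J·C⁻¹)⁻¹ = kg⁻¹·m⁻²·s³·A²
  C. C·V⁻¹ = s·A·(J·C⁻¹)⁻¹ = kg⁻¹·m⁻²·s⁴·A²
  D. [s] / [kg·m²·s⁻³·A⁻²] = kg⁻¹·m⁻²·s⁴·A²
  E. A·s·V⁻¹ = A·s·(J·C⁻¹)⁻¹ = kg⁻¹·m⁻²·s⁴·A²
All reduce to kg⁻¹·m⁻²·s⁴·A² except B., which is kg⁻¹·m⁻²·s³·A².

B.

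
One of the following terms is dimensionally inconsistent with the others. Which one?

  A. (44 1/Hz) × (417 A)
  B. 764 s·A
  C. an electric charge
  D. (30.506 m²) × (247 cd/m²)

Dimensions:
  A. [s] · [A] = s·A
  B. s·A
  C. [electric charge] = s·A
  D. [m²] · [m⁻²·cd] = cd
All reduce to s·A except D., which is cd.

D.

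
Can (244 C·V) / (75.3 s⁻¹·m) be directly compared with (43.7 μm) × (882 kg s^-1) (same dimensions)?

Work out the base dimensions of each:
  (244 C·V) / (75.3 s⁻¹·m):  [kg·m²·s⁻²] / [m·s⁻¹] = kg·m·s⁻¹
  (43.7 μm) × (882 kg s^-1):  [m] · [kg·s⁻¹] = kg·m·s⁻¹
Both are kg·m·s⁻¹, so they have the same dimensions and can be added.

Yes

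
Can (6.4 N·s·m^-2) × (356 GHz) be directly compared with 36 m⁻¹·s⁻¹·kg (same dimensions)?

Work out the base dimensions of each:
  (6.4 N·s·m^-2) × (356 GHz):  [kg·m⁻¹·s⁻¹] · [s⁻¹] = kg·m⁻¹·s⁻²
  36 m⁻¹·s⁻¹·kg:  kg·m⁻¹·s⁻¹
kg·m⁻¹·s⁻² ≠ kg·m⁻¹·s⁻¹, so they cannot be added.

No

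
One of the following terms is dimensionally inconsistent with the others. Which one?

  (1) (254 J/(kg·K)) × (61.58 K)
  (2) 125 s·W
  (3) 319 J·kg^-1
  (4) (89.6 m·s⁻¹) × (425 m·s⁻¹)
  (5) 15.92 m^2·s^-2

(2)

Work out the base dimensions of each:
  (1) [m²·s⁻²·K⁻¹] · [K] = m²·s⁻²
  (2) W·s = J·s⁻¹·s = kg·m²·s⁻²
  (3) J·kg⁻¹ = N·m·kg⁻¹ = m²·s⁻²
  (4) [m·s⁻¹] · [m·s⁻¹] = m²·s⁻²
  (5) m²·s⁻²
All reduce to m²·s⁻² except (2), which is kg·m²·s⁻².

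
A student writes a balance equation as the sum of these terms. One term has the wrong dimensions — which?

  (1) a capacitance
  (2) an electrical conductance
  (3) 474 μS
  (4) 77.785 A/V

(1)

In SI base units:
  (1) [capacitance] = kg⁻¹·m⁻²·s⁴·A²
  (2) [electrical conductance] = kg⁻¹·m⁻²·s³·A²
  (3) S = Ω⁻¹ = kg⁻¹·m⁻²·s³·A²
  (4) A·V⁻¹ = A·(J·C⁻¹)⁻¹ = kg⁻¹·m⁻²·s³·A²
All reduce to kg⁻¹·m⁻²·s³·A² except (1), which is kg⁻¹·m⁻²·s⁴·A².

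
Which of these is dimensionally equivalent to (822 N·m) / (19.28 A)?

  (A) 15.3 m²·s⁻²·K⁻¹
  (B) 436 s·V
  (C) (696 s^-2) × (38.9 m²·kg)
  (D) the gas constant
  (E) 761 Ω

Reference: [kg·m²·s⁻²] / [A] = kg·m²·s⁻²·A⁻¹.
Each option:
  (A) m²·s⁻²·K⁻¹
  (B) V·s = J·C⁻¹·s = kg·m²·s⁻²·A⁻¹  ← same
  (C) [s⁻²] · [kg·m²] = kg·m²·s⁻²
  (D) [gas constant] = kg·m²·s⁻²·K⁻¹·mol⁻¹
  (E) Ω = V·A⁻¹ = kg·m²·s⁻³·A⁻²
Only (B) matches kg·m²·s⁻²·A⁻¹.

(B)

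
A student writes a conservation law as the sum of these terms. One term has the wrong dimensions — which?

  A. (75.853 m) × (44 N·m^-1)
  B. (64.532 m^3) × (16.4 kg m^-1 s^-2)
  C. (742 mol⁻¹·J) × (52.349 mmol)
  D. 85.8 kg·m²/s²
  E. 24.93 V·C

Reduce each to base SI dimensions:
  A. [m] · [kg·s⁻²] = kg·m·s⁻²
  B. [m³] · [kg·m⁻¹·s⁻²] = kg·m²·s⁻²
  C. [kg·m²·s⁻²·mol⁻¹] · [mol] = kg·m²·s⁻²
  D. kg·m²·s⁻²
  E. C·V = s·A·J·C⁻¹ = kg·m²·s⁻²
All reduce to kg·m²·s⁻² except A., which is kg·m·s⁻².

A.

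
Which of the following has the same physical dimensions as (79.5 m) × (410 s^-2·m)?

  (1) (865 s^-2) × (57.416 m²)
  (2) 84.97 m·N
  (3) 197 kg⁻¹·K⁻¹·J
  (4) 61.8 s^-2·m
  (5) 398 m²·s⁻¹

Reference: [m] · [m·s⁻²] = m²·s⁻².
Each option:
  (1) [s⁻²] · [m²] = m²·s⁻²  ← same
  (2) N·m = kg·m·s⁻²·m = kg·m²·s⁻²
  (3) J·kg⁻¹·K⁻¹ = N·m·kg⁻¹·K⁻¹ = m²·s⁻²·K⁻¹
  (4) m·s⁻²
  (5) m²·s⁻¹
Only (1) matches m²·s⁻².

(1)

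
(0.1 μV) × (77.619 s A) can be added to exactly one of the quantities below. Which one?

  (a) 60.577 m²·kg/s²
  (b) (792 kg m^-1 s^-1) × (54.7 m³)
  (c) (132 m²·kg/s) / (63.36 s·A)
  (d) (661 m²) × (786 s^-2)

(a)

Reference: [kg·m²·s⁻³·A⁻¹] · [s·A] = kg·m²·s⁻².
Each option:
  (a) kg·m²·s⁻²  ← same
  (b) [kg·m⁻¹·s⁻¹] · [m³] = kg·m²·s⁻¹
  (c) [kg·m²·s⁻¹] / [s·A] = kg·m²·s⁻²·A⁻¹
  (d) [m²] · [s⁻²] = m²·s⁻²
Only (a) matches kg·m²·s⁻².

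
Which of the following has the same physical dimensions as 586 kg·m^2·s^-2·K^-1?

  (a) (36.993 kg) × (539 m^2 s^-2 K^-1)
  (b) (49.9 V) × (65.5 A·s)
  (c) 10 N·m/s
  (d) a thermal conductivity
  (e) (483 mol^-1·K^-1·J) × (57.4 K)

Reference: kg·m²·s⁻²·K⁻¹.
Each option:
  (a) [kg] · [m²·s⁻²·K⁻¹] = kg·m²·s⁻²·K⁻¹  ← same
  (b) [kg·m²·s⁻³·A⁻¹] · [s·A] = kg·m²·s⁻²
  (c) N·m·s⁻¹ = kg·m·s⁻²·m·s⁻¹ = kg·m²·s⁻³
  (d) [thermal conductivity] = kg·m·s⁻³·K⁻¹
  (e) [kg·m²·s⁻²·K⁻¹·mol⁻¹] · [K] = kg·m²·s⁻²·mol⁻¹
Only (a) matches kg·m²·s⁻²·K⁻¹.

(a)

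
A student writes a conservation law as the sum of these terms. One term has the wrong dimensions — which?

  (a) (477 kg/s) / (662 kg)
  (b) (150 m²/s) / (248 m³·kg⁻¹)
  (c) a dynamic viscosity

Reduce each to base SI dimensions:
  (a) [kg·s⁻¹] / [kg] = s⁻¹
  (b) [m²·s⁻¹] / [kg⁻¹·m³] = kg·m⁻¹·s⁻¹
  (c) [dynamic viscosity] = kg·m⁻¹·s⁻¹
All reduce to kg·m⁻¹·s⁻¹ except (a), which is s⁻¹.

(a)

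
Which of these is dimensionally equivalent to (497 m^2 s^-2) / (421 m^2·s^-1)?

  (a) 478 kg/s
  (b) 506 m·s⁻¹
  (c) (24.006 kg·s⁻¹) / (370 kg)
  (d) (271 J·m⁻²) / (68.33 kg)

Reference: [m²·s⁻²] / [m²·s⁻¹] = s⁻¹.
Each option:
  (a) kg·s⁻¹
  (b) m·s⁻¹
  (c) [kg·s⁻¹] / [kg] = s⁻¹  ← same
  (d) [kg·s⁻²] / [kg] = s⁻²
Only (c) matches s⁻¹.

(c)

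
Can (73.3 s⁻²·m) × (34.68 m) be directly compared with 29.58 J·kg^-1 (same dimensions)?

Yes

Expand each in SI base units:
  (73.3 s⁻²·m) × (34.68 m):  [m·s⁻²] · [m] = m²·s⁻²
  29.58 J·kg^-1:  J·kg⁻¹ = N·m·kg⁻¹ = m²·s⁻²
Both are m²·s⁻², so they have the same dimensions and can be added.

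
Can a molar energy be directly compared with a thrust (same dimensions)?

No

In SI base units:
  a molar energy:  [molar energy] = kg·m²·s⁻²·mol⁻¹
  a thrust:  [thrust] = kg·m·s⁻²
kg·m²·s⁻²·mol⁻¹ ≠ kg·m·s⁻², so they cannot be added.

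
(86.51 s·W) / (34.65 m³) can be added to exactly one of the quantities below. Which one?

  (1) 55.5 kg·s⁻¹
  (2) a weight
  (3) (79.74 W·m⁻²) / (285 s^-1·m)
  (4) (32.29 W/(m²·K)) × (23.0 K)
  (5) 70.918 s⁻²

Reference: [kg·m²·s⁻²] / [m³] = kg·m⁻¹·s⁻².
Each option:
  (1) kg·s⁻¹
  (2) [weight] = kg·m·s⁻²
  (3) [kg·s⁻³] / [m·s⁻¹] = kg·m⁻¹·s⁻²  ← same
  (4) [kg·s⁻³·K⁻¹] · [K] = kg·s⁻³
  (5) s⁻²
Only (3) matches kg·m⁻¹·s⁻².

(3)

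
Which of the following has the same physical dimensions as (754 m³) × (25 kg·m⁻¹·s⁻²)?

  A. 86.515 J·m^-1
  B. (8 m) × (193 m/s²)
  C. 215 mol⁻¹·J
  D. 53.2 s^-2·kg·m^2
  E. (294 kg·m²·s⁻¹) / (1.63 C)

D.

Reference: [m³] · [kg·m⁻¹·s⁻²] = kg·m²·s⁻².
Each option:
  A. J·m⁻¹ = N·m·m⁻¹ = kg·m·s⁻²
  B. [m] · [m·s⁻²] = m²·s⁻²
  C. J·mol⁻¹ = N·m·mol⁻¹ = kg·m²·s⁻²·mol⁻¹
  D. kg·m²·s⁻²  ← same
  E. [kg·m²·s⁻¹] / [s·A] = kg·m²·s⁻²·A⁻¹
Only D. matches kg·m²·s⁻².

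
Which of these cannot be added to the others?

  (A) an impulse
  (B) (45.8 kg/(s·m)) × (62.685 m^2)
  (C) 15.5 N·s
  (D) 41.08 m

Dimensions:
  (A) [impulse] = kg·m·s⁻¹
  (B) [kg·m⁻¹·s⁻¹] · [m²] = kg·m·s⁻¹
  (C) N·s = kg·m·s⁻²·s = kg·m·s⁻¹
  (D) m
All reduce to kg·m·s⁻¹ except (D), which is m.

(D)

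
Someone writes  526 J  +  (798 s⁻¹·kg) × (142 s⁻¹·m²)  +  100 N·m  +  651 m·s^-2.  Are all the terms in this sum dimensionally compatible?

In SI base units:
  526 J:  J = N·m = kg·m²·s⁻²
  (798 s⁻¹·kg) × (142 s⁻¹·m²):  [kg·s⁻¹] · [m²·s⁻¹] = kg·m²·s⁻²
  100 N·m:  N·m = kg·m·s⁻²·m = kg·m²·s⁻²
  651 m·s^-2:  m·s⁻²
The terms do not share a single dimension (kg·m²·s⁻² vs m·s⁻²).

No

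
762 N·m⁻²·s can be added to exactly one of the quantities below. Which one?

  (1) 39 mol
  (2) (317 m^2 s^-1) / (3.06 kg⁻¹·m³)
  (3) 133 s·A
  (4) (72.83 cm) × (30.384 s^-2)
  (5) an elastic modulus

Reference: N·s·m⁻² = kg·m·s⁻²·s·m⁻² = kg·m⁻¹·s⁻¹.
Each option:
  (1) mol
  (2) [m²·s⁻¹] / [kg⁻¹·m³] = kg·m⁻¹·s⁻¹  ← same
  (3) A·s = s·A
  (4) [m] · [s⁻²] = m·s⁻²
  (5) [elastic modulus] = kg·m⁻¹·s⁻²
Only (2) matches kg·m⁻¹·s⁻¹.

(2)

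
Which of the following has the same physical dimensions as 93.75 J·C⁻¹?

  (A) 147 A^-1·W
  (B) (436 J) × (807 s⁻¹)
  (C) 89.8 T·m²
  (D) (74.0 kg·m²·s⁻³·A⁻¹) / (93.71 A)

(A)

Reference: J·C⁻¹ = N·m·(s·A)⁻¹ = kg·m²·s⁻³·A⁻¹.
Each option:
  (A) W·A⁻¹ = J·s⁻¹·A⁻¹ = kg·m²·s⁻³·A⁻¹  ← same
  (B) [kg·m²·s⁻²] · [s⁻¹] = kg·m²·s⁻³
  (C) T·m² = Wb·m⁻²·m² = kg·m²·s⁻²·A⁻¹
  (D) [kg·m²·s⁻³·A⁻¹] / [A] = kg·m²·s⁻³·A⁻²
Only (A) matches kg·m²·s⁻³·A⁻¹.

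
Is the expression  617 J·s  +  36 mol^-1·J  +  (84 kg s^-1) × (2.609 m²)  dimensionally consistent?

Work out the base dimensions of each:
  617 J·s:  J·s = N·m·s = kg·m²·s⁻¹
  36 mol^-1·J:  J·mol⁻¹ = N·m·mol⁻¹ = kg·m²·s⁻²·mol⁻¹
  (84 kg s^-1) × (2.609 m²):  [kg·s⁻¹] · [m²] = kg·m²·s⁻¹
The terms do not share a single dimension (kg·m²·s⁻²·mol⁻¹ vs kg·m²·s⁻¹).

No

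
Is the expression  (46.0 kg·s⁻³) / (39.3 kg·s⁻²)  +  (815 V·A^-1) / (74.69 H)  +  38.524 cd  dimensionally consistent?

Work out the base dimensions of each:
  (46.0 kg·s⁻³) / (39.3 kg·s⁻²):  [kg·s⁻³] / [kg·s⁻²] = s⁻¹
  (815 V·A^-1) / (74.69 H):  [kg·m²·s⁻³·A⁻²] / [kg·m²·s⁻²·A⁻²] = s⁻¹
  38.524 cd:  cd
The terms do not share a single dimension (cd vs s⁻¹).

No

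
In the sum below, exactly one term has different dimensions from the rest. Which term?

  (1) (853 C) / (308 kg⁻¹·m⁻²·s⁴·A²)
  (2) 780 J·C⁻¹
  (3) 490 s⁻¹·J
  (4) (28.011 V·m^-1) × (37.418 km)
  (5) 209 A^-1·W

Expand each in SI base units:
  (1) [s·A] / [kg⁻¹·m⁻²·s⁴·A²] = kg·m²·s⁻³·A⁻¹
  (2) J·C⁻¹ = N·m·(s·A)⁻¹ = kg·m²·s⁻³·A⁻¹
  (3) J·s⁻¹ = N·m·s⁻¹ = kg·m²·s⁻³
  (4) [kg·m·s⁻³·A⁻¹] · [m] = kg·m²·s⁻³·A⁻¹
  (5) W·A⁻¹ = J·s⁻¹·A⁻¹ = kg·m²·s⁻³·A⁻¹
All reduce to kg·m²·s⁻³·A⁻¹ except (3), which is kg·m²·s⁻³.

(3)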